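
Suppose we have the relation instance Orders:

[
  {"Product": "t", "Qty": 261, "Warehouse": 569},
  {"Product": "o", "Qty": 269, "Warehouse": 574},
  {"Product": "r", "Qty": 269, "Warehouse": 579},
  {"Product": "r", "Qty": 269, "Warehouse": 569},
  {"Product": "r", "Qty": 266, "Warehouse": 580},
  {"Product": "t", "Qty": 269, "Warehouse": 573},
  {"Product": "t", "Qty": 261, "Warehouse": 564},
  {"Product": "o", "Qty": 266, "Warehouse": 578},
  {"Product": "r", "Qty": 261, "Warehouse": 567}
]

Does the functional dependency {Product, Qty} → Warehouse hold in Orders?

(Product=t, Qty=261): 2 rows → Warehouse takes values {569, 564} — violation
(Product=o, Qty=269): 1 row → Warehouse = 574 ✓
(Product=r, Qty=269): 2 rows → Warehouse takes values {579, 569} — violation
(Product=r, Qty=266): 1 row → Warehouse = 580 ✓
(Product=t, Qty=269): 1 row → Warehouse = 573 ✓
(Product=o, Qty=266): 1 row → Warehouse = 578 ✓
(Product=r, Qty=261): 1 row → Warehouse = 567 ✓
Two rows agree on {Product, Qty} but differ on Warehouse, so {Product, Qty} → Warehouse does not hold.

No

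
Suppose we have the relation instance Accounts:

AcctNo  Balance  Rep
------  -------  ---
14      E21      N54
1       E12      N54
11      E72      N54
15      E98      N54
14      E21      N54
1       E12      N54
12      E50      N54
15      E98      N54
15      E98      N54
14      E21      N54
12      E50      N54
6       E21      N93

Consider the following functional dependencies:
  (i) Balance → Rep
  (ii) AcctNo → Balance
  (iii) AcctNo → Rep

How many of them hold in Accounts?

(i) Balance → Rep: Balance=E21: 4 rows → Rep takes values {N54, N93} — violation — fails.
(ii) AcctNo → Balance: every LHS value maps to a single RHS value — holds.
(iii) AcctNo → Rep: every LHS value maps to a single RHS value — holds.
2 of the 3 dependencies hold.

2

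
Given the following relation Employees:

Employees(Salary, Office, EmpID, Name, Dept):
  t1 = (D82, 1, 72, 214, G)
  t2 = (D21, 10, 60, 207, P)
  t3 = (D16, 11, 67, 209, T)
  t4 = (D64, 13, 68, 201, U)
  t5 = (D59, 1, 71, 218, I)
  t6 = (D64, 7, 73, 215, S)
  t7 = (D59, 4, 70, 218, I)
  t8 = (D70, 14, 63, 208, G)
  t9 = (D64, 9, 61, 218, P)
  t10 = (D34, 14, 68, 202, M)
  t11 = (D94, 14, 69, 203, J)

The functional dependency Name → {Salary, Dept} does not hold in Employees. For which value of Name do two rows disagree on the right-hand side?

218

Name=214: row 1 → {Salary,Dept} = (D82, G) ✓
Name=207: row 2 → {Salary,Dept} = (D21, P) ✓
Name=209: row 3 → {Salary,Dept} = (D16, T) ✓
Name=201: row 4 → {Salary,Dept} = (D64, U) ✓
Name=218: rows 5, 7, 9 → {Salary,Dept} takes values {(D59, I), (D64, P)} — violation
Name=215: row 6 → {Salary,Dept} = (D64, S) ✓
Name=208: row 8 → {Salary,Dept} = (D70, G) ✓
Name=202: row 10 → {Salary,Dept} = (D34, M) ✓
Name=203: row 11 → {Salary,Dept} = (D94, J) ✓
The only Name value with inconsistent RHS is Name=218.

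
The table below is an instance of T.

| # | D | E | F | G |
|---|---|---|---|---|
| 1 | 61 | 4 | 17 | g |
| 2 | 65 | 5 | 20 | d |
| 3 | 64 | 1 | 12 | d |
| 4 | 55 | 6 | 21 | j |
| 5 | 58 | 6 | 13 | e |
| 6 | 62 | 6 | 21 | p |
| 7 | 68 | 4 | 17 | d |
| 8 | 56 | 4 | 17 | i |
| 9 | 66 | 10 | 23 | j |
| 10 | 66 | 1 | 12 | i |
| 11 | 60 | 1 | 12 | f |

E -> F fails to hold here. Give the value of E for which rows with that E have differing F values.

E=4: rows 1, 7, 8 → F = 17, 17, 17 ✓
E=5: row 2 → F = 20 ✓
E=1: rows 3, 10, 11 → F = 12, 12, 12 ✓
E=6: rows 4, 5, 6 → F takes values {21, 13} — violation
E=10: row 9 → F = 23 ✓
The only E value with inconsistent F is E=6.

6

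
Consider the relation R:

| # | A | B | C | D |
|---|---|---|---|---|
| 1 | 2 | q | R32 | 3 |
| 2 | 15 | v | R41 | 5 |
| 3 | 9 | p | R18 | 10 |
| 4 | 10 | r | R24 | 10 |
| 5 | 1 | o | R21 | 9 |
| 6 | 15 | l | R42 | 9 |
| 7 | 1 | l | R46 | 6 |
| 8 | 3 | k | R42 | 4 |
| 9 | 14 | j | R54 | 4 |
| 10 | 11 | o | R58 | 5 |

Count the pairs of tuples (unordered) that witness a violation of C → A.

1

C=R42: violating pairs (6,8) — 1 pair.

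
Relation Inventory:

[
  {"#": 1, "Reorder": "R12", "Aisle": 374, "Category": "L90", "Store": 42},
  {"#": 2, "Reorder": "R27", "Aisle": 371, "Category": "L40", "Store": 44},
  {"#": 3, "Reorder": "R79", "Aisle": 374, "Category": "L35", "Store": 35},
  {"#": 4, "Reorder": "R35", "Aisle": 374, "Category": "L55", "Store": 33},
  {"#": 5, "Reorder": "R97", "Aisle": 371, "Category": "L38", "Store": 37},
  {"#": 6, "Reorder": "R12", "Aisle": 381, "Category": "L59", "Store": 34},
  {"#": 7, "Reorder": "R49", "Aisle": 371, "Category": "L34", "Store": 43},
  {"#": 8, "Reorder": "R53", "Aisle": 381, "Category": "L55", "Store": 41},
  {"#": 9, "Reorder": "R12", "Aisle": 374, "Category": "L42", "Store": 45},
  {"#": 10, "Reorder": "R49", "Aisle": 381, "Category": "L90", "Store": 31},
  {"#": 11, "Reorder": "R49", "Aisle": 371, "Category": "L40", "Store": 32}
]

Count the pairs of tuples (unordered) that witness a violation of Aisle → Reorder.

Aisle=374: violating pairs (1,3), (1,4), (3,4), (3,9), (4,9) — 5 pairs.
Aisle=371: violating pairs (2,5), (2,7), (2,11), (5,7), (5,11) — 5 pairs.
Aisle=381: violating pairs (6,8), (6,10), (8,10) — 3 pairs.

13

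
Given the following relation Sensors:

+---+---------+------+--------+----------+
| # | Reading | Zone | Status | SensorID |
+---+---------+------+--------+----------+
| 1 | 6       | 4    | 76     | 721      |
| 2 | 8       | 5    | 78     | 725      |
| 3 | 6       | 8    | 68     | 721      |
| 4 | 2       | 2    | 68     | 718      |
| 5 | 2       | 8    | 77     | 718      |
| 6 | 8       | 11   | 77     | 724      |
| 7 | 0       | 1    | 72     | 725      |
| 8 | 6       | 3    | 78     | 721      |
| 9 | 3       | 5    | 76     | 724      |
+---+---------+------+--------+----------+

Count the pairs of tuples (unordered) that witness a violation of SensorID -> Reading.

2

SensorID=721: all 3 rows agree on Reading — 0 pairs.
SensorID=725: violating pairs (2,7) — 1 pair.
SensorID=718: all 2 rows agree on Reading — 0 pairs.
SensorID=724: violating pairs (6,9) — 1 pair.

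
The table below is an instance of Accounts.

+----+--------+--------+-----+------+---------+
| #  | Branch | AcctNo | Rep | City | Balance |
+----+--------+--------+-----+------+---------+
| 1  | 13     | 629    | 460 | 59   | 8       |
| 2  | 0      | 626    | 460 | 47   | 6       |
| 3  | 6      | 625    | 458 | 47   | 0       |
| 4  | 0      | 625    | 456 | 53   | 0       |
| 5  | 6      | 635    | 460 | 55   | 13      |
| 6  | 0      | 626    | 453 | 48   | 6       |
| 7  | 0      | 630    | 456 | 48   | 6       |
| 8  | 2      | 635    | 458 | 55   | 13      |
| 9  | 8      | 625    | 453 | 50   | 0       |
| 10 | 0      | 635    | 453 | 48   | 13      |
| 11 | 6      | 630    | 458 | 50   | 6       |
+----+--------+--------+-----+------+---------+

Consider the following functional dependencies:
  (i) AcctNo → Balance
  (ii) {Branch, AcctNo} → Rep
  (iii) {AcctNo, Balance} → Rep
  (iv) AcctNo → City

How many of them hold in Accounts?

(i) AcctNo → Balance: every LHS value maps to a single RHS value — holds.
(ii) {Branch, AcctNo} → Rep: (Branch=0, AcctNo=626): rows 2, 6 → Rep takes values {460, 453} — violation — fails.
(iii) {AcctNo, Balance} → Rep: (AcctNo=626, Balance=6): rows 2, 6 → Rep takes values {460, 453} — violation; (AcctNo=625, Balance=0): rows 3, 4, 9 → Rep takes values {458, 456, 453} — violation; (AcctNo=635, Balance=13): rows 5, 8, 10 → Rep takes values {460, 458, 453} — violation; (AcctNo=630, Balance=6): rows 7, 11 → Rep takes values {456, 458} — violation — fails.
(iv) AcctNo → City: AcctNo=626: rows 2, 6 → City takes values {47, 48} — violation; AcctNo=625: rows 3, 4, 9 → City takes values {47, 53, 50} — violation; AcctNo=635: rows 5, 8, 10 → City takes values {55, 48} — violation; AcctNo=630: rows 7, 11 → City takes values {48, 50} — violation — fails.
1 of the 4 dependencies holds.

1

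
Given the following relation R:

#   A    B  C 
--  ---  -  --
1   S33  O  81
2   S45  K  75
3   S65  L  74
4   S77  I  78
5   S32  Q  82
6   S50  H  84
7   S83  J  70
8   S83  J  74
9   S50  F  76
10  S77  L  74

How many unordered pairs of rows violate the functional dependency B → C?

1

B=L: all 2 rows agree on C — 0 pairs.
B=J: violating pairs (7,8) — 1 pair.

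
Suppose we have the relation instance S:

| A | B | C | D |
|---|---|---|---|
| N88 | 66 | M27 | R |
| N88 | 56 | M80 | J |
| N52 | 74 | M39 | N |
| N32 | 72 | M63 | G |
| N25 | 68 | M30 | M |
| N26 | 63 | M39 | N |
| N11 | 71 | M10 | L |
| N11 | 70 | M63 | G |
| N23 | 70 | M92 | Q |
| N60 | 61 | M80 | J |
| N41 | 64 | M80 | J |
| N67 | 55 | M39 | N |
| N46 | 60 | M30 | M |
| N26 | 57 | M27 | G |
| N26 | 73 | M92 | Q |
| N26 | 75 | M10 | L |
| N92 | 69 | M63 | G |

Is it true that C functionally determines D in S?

C=M27: 2 rows → D takes values {R, G} — violation
C=M80: 3 rows → D = J, J, J ✓
C=M39: 3 rows → D = N, N, N ✓
C=M63: 3 rows → D = G, G, G ✓
C=M30: 2 rows → D = M, M ✓
C=M10: 2 rows → D = L, L ✓
C=M92: 2 rows → D = Q, Q ✓
Two rows agree on C but differ on D, so C → D does not hold.

No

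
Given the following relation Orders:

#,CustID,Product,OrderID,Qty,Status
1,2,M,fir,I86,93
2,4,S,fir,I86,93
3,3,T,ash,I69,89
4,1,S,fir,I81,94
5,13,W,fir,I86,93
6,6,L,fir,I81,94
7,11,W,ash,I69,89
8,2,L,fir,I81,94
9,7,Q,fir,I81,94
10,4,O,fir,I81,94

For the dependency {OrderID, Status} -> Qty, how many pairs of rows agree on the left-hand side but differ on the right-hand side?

(OrderID=fir, Status=93): all 3 rows agree on Qty — 0 pairs.
(OrderID=ash, Status=89): all 2 rows agree on Qty — 0 pairs.
(OrderID=fir, Status=94): all 5 rows agree on Qty — 0 pairs.

0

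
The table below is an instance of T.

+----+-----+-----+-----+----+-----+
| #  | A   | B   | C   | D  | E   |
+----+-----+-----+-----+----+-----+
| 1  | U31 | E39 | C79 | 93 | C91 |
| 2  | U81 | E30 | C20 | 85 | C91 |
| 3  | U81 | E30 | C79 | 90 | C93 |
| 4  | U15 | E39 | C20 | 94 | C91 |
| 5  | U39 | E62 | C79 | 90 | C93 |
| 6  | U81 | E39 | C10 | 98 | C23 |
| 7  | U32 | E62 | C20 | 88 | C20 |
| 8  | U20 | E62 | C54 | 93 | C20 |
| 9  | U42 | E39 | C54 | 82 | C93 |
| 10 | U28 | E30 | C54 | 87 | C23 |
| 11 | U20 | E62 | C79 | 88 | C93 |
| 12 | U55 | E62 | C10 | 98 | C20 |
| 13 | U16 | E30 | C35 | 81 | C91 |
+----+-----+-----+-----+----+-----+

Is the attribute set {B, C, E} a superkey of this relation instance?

Rows 5 and 11 have the same {B, C, E} value (B=E62, C=C79, E=C93) but are distinct tuples, so {B, C, E} does not determine every attribute — not a superkey.

No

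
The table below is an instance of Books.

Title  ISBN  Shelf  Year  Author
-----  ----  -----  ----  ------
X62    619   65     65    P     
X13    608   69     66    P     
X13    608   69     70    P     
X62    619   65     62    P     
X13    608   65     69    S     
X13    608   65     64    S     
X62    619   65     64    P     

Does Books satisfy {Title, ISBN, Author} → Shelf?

(Title=X62, ISBN=619, Author=P): 3 rows → Shelf = 65, 65, 65 ✓
(Title=X13, ISBN=608, Author=P): 2 rows → Shelf = 69, 69 ✓
(Title=X13, ISBN=608, Author=S): 2 rows → Shelf = 65, 65 ✓
Every {Title, ISBN, Author} value is associated with a single Shelf value, so {Title, ISBN, Author} → Shelf holds.

Yes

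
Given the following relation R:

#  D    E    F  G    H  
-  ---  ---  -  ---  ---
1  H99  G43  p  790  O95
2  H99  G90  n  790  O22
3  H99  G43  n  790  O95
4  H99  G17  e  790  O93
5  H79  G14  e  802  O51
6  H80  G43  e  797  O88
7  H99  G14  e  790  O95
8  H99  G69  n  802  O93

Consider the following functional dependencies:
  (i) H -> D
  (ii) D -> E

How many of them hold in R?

(i) H -> D: every LHS value maps to a single RHS value — holds.
(ii) D -> E: D=H99: rows 1, 2, 3, 4, 7, 8 → E takes values {G43, G90, G17, G14, G69} — violation — fails.
1 of the 2 dependencies holds.

1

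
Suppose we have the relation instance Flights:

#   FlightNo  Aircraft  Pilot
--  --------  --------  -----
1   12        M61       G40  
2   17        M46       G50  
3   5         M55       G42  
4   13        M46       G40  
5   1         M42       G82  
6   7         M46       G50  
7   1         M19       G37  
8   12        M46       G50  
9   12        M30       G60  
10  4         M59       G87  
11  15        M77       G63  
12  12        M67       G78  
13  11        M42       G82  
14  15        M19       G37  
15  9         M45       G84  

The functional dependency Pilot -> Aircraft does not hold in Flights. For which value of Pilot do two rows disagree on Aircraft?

G40

Pilot=G40: rows 1, 4 → Aircraft takes values {M61, M46} — violation
Pilot=G50: rows 2, 6, 8 → Aircraft = M46, M46, M46 ✓
Pilot=G42: row 3 → Aircraft = M55 ✓
Pilot=G82: rows 5, 13 → Aircraft = M42, M42 ✓
Pilot=G37: rows 7, 14 → Aircraft = M19, M19 ✓
Pilot=G60: row 9 → Aircraft = M30 ✓
Pilot=G87: row 10 → Aircraft = M59 ✓
Pilot=G63: row 11 → Aircraft = M77 ✓
Pilot=G78: row 12 → Aircraft = M67 ✓
Pilot=G84: row 15 → Aircraft = M45 ✓
The only Pilot value with inconsistent Aircraft is Pilot=G40.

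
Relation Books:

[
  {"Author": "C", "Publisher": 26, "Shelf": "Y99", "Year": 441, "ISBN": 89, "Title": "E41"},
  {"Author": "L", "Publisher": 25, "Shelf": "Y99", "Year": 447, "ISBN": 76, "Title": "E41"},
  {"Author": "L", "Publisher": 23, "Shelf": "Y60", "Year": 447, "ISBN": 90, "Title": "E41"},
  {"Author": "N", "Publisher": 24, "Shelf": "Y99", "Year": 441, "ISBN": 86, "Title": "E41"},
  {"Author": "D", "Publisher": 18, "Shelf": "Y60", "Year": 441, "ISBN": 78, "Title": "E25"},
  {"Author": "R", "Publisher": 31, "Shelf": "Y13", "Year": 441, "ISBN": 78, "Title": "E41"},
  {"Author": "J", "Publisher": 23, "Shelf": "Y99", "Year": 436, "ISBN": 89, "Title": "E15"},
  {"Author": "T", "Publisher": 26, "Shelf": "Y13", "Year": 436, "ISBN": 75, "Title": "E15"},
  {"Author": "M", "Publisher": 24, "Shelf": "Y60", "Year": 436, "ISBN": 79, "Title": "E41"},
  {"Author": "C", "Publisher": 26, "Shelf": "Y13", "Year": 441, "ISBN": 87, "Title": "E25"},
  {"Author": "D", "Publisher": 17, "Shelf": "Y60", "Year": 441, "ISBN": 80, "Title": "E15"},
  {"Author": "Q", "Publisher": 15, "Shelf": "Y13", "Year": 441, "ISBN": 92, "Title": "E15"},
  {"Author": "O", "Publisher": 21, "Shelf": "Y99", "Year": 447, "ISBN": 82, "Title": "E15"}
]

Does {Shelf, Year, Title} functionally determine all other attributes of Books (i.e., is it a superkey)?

No

Two distinct rows share (Shelf=Y99, Year=441, Title=E41), so {Shelf, Year, Title} does not determine every attribute — not a superkey.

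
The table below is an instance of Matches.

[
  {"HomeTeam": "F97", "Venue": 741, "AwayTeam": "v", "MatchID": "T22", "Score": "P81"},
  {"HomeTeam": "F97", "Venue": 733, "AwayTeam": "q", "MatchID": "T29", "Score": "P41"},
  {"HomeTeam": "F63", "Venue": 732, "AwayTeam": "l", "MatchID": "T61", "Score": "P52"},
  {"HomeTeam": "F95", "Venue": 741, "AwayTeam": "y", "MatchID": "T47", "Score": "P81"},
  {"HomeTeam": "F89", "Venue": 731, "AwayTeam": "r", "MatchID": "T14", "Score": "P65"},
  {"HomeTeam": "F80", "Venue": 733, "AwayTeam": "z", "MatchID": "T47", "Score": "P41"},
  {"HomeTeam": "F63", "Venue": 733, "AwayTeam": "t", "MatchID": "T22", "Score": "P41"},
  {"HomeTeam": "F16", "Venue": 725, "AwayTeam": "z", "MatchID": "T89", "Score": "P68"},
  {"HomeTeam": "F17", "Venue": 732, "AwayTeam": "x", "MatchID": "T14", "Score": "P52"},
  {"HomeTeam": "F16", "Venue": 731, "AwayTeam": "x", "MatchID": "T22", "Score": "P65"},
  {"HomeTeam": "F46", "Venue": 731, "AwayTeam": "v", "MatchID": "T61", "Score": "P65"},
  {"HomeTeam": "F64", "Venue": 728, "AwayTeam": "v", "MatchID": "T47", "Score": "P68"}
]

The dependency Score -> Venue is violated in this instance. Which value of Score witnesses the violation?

Score=P81: 2 rows → Venue = 741, 741 ✓
Score=P41: 3 rows → Venue = 733, 733, 733 ✓
Score=P52: 2 rows → Venue = 732, 732 ✓
Score=P65: 3 rows → Venue = 731, 731, 731 ✓
Score=P68: 2 rows → Venue takes values {725, 728} — violation
The only Score value with inconsistent Venue is Score=P68.

P68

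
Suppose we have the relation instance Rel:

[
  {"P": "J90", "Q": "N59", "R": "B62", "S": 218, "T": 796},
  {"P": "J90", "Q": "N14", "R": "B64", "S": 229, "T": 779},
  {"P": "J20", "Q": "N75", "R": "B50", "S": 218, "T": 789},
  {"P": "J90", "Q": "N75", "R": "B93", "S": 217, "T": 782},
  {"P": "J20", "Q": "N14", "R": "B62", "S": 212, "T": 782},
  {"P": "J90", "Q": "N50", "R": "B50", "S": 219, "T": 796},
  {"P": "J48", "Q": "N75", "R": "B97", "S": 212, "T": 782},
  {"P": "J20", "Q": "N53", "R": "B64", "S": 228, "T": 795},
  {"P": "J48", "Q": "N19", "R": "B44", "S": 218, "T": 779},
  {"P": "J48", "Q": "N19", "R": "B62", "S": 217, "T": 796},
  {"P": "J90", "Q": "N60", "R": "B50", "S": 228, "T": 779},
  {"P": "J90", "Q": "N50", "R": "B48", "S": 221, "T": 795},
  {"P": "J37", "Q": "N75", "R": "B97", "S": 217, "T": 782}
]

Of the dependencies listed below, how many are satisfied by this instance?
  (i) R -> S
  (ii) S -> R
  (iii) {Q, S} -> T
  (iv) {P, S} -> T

(i) R -> S: R=B62: 3 rows → S takes values {218, 212, 217} — violation; R=B64: 2 rows → S takes values {229, 228} — violation; R=B50: 3 rows → S takes values {218, 219, 228} — violation; R=B97: 2 rows → S takes values {212, 217} — violation — fails.
(ii) S -> R: S=218: 3 rows → R takes values {B62, B50, B44} — violation; S=217: 3 rows → R takes values {B93, B62, B97} — violation; S=212: 2 rows → R takes values {B62, B97} — violation; S=228: 2 rows → R takes values {B64, B50} — violation — fails.
(iii) {Q, S} -> T: every LHS value maps to a single RHS value — holds.
(iv) {P, S} -> T: every LHS value maps to a single RHS value — holds.
2 of the 4 dependencies hold.

2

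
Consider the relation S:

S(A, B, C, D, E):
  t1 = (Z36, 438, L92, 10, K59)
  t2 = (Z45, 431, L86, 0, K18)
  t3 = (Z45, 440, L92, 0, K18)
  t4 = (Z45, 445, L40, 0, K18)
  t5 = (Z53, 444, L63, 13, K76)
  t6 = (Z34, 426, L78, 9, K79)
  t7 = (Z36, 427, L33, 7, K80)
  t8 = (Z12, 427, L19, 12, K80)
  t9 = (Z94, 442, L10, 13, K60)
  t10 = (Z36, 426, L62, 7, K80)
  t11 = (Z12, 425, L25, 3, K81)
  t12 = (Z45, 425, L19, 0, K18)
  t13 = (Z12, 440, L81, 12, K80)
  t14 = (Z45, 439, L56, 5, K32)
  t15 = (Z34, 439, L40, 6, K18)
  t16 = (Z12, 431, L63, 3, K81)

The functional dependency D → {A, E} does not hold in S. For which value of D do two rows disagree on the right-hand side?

13

D=10: row 1 → {A,E} = (Z36, K59) ✓
D=0: rows 2, 3, 4, 12 → {A,E} = (Z45, K18), (Z45, K18), (Z45, K18), (Z45, K18) ✓
D=13: rows 5, 9 → {A,E} takes values {(Z53, K76), (Z94, K60)} — violation
D=9: row 6 → {A,E} = (Z34, K79) ✓
D=7: rows 7, 10 → {A,E} = (Z36, K80), (Z36, K80) ✓
D=12: rows 8, 13 → {A,E} = (Z12, K80), (Z12, K80) ✓
D=3: rows 11, 16 → {A,E} = (Z12, K81), (Z12, K81) ✓
D=5: row 14 → {A,E} = (Z45, K32) ✓
D=6: row 15 → {A,E} = (Z34, K18) ✓
The only D value with inconsistent RHS is D=13.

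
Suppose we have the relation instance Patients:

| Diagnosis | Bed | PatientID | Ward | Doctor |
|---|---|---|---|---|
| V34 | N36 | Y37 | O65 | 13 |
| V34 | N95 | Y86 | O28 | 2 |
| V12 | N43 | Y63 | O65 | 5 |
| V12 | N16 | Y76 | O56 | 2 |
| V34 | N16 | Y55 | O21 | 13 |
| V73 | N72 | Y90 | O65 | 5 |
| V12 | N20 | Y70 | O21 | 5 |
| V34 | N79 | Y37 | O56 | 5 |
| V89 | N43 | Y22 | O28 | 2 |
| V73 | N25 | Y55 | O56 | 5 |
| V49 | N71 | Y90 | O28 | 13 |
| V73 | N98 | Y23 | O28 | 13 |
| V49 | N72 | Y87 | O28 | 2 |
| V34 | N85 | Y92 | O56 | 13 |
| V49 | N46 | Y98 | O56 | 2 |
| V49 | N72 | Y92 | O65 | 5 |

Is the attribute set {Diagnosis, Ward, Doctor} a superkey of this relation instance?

Yes

All 16 rows have distinct {Diagnosis, Ward, Doctor} values, so {Diagnosis, Ward, Doctor} → (all attributes) holds and {Diagnosis, Ward, Doctor} is a superkey.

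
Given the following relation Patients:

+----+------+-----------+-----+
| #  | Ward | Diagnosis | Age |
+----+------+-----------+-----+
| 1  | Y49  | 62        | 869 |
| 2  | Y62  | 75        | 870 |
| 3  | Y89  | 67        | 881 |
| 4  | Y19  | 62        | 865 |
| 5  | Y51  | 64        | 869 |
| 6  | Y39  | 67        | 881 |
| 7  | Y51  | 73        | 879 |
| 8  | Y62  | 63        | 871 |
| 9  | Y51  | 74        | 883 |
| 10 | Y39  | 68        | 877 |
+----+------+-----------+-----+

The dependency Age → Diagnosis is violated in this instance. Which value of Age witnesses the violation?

Age=869: rows 1, 5 → Diagnosis takes values {62, 64} — violation
Age=870: row 2 → Diagnosis = 75 ✓
Age=881: rows 3, 6 → Diagnosis = 67, 67 ✓
Age=865: row 4 → Diagnosis = 62 ✓
Age=879: row 7 → Diagnosis = 73 ✓
Age=871: row 8 → Diagnosis = 63 ✓
Age=883: row 9 → Diagnosis = 74 ✓
Age=877: row 10 → Diagnosis = 68 ✓
The only Age value with inconsistent Diagnosis is Age=869.

869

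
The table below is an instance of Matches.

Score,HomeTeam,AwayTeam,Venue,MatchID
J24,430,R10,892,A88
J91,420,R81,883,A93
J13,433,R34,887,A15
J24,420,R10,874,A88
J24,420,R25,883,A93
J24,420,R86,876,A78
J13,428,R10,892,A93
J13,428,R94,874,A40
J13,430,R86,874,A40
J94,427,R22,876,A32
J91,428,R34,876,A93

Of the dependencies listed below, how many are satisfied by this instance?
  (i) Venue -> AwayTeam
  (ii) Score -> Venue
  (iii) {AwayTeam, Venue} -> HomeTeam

(i) Venue -> AwayTeam: Venue=883: 2 rows → AwayTeam takes values {R81, R25} — violation; Venue=874: 3 rows → AwayTeam takes values {R10, R94, R86} — violation; Venue=876: 3 rows → AwayTeam takes values {R86, R22, R34} — violation — fails.
(ii) Score -> Venue: Score=J24: 4 rows → Venue takes values {892, 874, 883, 876} — violation; Score=J91: 2 rows → Venue takes values {883, 876} — violation; Score=J13: 4 rows → Venue takes values {887, 892, 874} — violation — fails.
(iii) {AwayTeam, Venue} -> HomeTeam: (AwayTeam=R10, Venue=892): 2 rows → HomeTeam takes values {430, 428} — violation — fails.
None of the 3 dependencies hold.

0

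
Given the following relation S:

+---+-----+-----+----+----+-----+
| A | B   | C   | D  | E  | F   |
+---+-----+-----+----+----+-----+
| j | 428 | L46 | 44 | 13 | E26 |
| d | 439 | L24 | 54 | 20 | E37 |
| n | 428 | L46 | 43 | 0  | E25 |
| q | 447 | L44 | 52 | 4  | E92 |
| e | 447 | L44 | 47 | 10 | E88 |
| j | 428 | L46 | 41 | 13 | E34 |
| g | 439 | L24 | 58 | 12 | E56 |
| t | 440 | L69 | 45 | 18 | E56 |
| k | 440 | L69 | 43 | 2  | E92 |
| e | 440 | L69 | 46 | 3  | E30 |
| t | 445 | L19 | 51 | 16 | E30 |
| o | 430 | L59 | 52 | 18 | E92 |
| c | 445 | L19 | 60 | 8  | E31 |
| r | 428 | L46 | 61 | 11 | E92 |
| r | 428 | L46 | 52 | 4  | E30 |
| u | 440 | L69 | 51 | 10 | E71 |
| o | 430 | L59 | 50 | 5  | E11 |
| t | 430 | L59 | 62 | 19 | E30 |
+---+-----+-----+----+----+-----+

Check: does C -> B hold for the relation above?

Yes

C=L46: 5 rows → B = 428, 428, 428, 428, 428 ✓
C=L24: 2 rows → B = 439, 439 ✓
C=L44: 2 rows → B = 447, 447 ✓
C=L69: 4 rows → B = 440, 440, 440, 440 ✓
C=L19: 2 rows → B = 445, 445 ✓
C=L59: 3 rows → B = 430, 430, 430 ✓
Every C value is associated with a single B value, so C -> B holds.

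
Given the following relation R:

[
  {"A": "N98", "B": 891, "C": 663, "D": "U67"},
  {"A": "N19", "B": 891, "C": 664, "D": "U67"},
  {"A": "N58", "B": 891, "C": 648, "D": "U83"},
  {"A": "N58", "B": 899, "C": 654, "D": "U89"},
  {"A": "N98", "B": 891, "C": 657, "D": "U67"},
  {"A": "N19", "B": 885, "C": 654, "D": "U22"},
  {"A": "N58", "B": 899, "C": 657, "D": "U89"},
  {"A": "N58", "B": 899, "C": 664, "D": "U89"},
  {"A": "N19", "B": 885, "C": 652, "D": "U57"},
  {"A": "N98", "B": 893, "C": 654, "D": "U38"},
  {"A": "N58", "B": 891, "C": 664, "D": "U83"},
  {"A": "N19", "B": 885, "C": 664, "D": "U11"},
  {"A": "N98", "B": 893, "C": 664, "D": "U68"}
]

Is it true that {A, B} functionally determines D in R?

No

(A=N98, B=891): 2 rows → D = U67, U67 ✓
(A=N19, B=891): 1 row → D = U67 ✓
(A=N58, B=891): 2 rows → D = U83, U83 ✓
(A=N58, B=899): 3 rows → D = U89, U89, U89 ✓
(A=N19, B=885): 3 rows → D takes values {U22, U57, U11} — violation
(A=N98, B=893): 2 rows → D takes values {U38, U68} — violation
Two rows agree on {A, B} but differ on D, so {A, B} -> D does not hold.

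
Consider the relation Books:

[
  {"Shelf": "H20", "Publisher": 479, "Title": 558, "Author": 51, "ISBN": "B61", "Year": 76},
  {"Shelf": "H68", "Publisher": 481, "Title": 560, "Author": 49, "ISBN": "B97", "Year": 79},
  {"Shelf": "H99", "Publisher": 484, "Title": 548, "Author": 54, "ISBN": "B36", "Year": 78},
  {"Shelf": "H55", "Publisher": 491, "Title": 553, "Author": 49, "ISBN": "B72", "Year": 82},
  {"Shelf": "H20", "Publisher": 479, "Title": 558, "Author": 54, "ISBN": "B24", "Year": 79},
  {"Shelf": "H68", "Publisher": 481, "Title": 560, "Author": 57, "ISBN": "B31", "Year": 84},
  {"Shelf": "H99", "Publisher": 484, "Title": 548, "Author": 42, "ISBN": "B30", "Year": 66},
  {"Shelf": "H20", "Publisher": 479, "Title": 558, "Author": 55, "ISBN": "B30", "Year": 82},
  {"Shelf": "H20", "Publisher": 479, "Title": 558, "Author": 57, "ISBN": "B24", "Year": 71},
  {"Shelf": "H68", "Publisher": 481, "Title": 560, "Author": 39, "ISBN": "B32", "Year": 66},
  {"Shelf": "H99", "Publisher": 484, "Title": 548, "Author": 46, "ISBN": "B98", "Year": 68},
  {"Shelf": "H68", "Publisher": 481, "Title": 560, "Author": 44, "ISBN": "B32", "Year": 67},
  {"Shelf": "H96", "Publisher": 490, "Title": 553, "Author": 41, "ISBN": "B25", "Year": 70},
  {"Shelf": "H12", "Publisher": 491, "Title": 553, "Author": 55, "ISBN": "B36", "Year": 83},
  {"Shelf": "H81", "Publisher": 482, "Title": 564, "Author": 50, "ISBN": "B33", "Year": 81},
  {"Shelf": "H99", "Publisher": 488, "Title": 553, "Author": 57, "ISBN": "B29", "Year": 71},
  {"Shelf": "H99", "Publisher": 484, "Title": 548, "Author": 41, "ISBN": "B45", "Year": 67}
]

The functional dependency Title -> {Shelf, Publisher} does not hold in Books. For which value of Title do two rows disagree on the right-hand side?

553

Title=558: 4 rows → {Shelf,Publisher} = (H20, 479), (H20, 479), (H20, 479), (H20, 479) ✓
Title=560: 4 rows → {Shelf,Publisher} = (H68, 481), (H68, 481), (H68, 481), (H68, 481) ✓
Title=548: 4 rows → {Shelf,Publisher} = (H99, 484), (H99, 484), (H99, 484), (H99, 484) ✓
Title=553: 4 rows → {Shelf,Publisher} takes values {(H55, 491), (H96, 490), (H12, 491), (H99, 488)} — violation
Title=564: 1 row → {Shelf,Publisher} = (H81, 482) ✓
The only Title value with inconsistent RHS is Title=553.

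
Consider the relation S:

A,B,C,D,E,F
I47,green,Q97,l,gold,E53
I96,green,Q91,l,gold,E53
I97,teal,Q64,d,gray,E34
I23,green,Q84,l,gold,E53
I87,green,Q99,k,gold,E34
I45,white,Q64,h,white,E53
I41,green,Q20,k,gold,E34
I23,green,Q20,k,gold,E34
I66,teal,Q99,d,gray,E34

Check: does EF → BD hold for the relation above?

(E=gold, F=E53): 3 rows → {B,D} = (green, l), (green, l), (green, l) ✓
(E=gray, F=E34): 2 rows → {B,D} = (teal, d), (teal, d) ✓
(E=gold, F=E34): 3 rows → {B,D} = (green, k), (green, k), (green, k) ✓
(E=white, F=E53): 1 row → {B,D} = (white, h) ✓
Every EF value is associated with a single BD value, so EF → BD holds.

Yes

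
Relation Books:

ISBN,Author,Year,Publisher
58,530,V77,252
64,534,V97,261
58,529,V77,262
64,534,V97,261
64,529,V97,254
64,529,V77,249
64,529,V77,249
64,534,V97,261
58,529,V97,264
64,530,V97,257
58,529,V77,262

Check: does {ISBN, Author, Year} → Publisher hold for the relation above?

(ISBN=58, Author=530, Year=V77): 1 row → Publisher = 252 ✓
(ISBN=64, Author=534, Year=V97): 3 rows → Publisher = 261, 261, 261 ✓
(ISBN=58, Author=529, Year=V77): 2 rows → Publisher = 262, 262 ✓
(ISBN=64, Author=529, Year=V97): 1 row → Publisher = 254 ✓
(ISBN=64, Author=529, Year=V77): 2 rows → Publisher = 249, 249 ✓
(ISBN=58, Author=529, Year=V97): 1 row → Publisher = 264 ✓
(ISBN=64, Author=530, Year=V97): 1 row → Publisher = 257 ✓
Every {ISBN, Author, Year} value is associated with a single Publisher value, so {ISBN, Author, Year} → Publisher holds.

Yes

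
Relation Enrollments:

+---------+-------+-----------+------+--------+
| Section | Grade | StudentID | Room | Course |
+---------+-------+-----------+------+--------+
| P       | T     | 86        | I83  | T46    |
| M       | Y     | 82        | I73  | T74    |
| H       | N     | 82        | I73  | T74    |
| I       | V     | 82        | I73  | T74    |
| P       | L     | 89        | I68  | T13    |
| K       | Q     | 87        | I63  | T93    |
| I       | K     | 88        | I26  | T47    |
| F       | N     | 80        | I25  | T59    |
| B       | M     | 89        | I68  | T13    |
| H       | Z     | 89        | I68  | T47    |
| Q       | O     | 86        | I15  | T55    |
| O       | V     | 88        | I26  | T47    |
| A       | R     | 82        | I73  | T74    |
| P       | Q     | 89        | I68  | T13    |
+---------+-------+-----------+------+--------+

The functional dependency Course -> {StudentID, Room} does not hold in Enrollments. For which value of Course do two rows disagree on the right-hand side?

T47

Course=T46: 1 row → {StudentID,Room} = (86, I83) ✓
Course=T74: 4 rows → {StudentID,Room} = (82, I73), (82, I73), (82, I73), (82, I73) ✓
Course=T13: 3 rows → {StudentID,Room} = (89, I68), (89, I68), (89, I68) ✓
Course=T93: 1 row → {StudentID,Room} = (87, I63) ✓
Course=T47: 3 rows → {StudentID,Room} takes values {(88, I26), (89, I68)} — violation
Course=T59: 1 row → {StudentID,Room} = (80, I25) ✓
Course=T55: 1 row → {StudentID,Room} = (86, I15) ✓
The only Course value with inconsistent RHS is Course=T47.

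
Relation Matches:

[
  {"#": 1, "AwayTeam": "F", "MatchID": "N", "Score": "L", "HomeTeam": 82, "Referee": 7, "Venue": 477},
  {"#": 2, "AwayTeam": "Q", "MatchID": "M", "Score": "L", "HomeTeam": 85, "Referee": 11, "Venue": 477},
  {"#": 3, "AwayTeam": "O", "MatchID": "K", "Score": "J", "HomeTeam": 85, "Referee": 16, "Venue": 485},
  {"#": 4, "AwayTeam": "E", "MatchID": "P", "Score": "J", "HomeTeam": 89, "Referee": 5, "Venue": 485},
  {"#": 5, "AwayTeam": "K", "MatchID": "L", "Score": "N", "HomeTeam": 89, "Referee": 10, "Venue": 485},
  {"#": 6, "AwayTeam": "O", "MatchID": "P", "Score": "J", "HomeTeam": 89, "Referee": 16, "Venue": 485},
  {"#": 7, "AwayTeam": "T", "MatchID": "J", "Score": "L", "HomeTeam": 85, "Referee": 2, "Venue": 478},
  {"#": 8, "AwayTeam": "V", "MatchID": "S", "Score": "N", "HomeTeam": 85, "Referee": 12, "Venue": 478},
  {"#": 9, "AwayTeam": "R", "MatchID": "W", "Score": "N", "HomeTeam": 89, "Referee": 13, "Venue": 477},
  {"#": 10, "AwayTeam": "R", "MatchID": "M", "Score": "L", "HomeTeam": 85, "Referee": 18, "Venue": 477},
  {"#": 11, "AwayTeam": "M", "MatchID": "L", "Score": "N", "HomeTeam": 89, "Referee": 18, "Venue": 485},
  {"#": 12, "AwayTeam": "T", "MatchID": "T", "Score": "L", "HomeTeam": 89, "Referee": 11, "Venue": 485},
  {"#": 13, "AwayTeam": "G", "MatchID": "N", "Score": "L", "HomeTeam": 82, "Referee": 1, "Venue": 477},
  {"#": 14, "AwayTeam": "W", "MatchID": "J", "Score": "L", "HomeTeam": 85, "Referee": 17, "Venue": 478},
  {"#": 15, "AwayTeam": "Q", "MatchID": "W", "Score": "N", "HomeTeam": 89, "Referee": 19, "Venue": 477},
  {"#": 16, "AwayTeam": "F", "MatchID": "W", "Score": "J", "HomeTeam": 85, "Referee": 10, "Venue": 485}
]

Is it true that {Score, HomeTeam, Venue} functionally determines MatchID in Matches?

No

(Score=L, HomeTeam=82, Venue=477): rows 1, 13 → MatchID = N, N ✓
(Score=L, HomeTeam=85, Venue=477): rows 2, 10 → MatchID = M, M ✓
(Score=J, HomeTeam=85, Venue=485): rows 3, 16 → MatchID takes values {K, W} — violation
(Score=J, HomeTeam=89, Venue=485): rows 4, 6 → MatchID = P, P ✓
(Score=N, HomeTeam=89, Venue=485): rows 5, 11 → MatchID = L, L ✓
(Score=L, HomeTeam=85, Venue=478): rows 7, 14 → MatchID = J, J ✓
(Score=N, HomeTeam=85, Venue=478): row 8 → MatchID = S ✓
(Score=N, HomeTeam=89, Venue=477): rows 9, 15 → MatchID = W, W ✓
(Score=L, HomeTeam=89, Venue=485): row 12 → MatchID = T ✓
Two rows agree on {Score, HomeTeam, Venue} but differ on MatchID, so {Score, HomeTeam, Venue} → MatchID does not hold.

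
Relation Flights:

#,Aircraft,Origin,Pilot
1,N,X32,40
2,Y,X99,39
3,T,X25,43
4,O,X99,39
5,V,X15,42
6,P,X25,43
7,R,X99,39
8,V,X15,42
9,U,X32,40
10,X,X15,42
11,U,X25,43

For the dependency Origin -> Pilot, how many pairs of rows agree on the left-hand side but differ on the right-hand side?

0

Origin=X32: all 2 rows agree on Pilot — 0 pairs.
Origin=X99: all 3 rows agree on Pilot — 0 pairs.
Origin=X25: all 3 rows agree on Pilot — 0 pairs.
Origin=X15: all 3 rows agree on Pilot — 0 pairs.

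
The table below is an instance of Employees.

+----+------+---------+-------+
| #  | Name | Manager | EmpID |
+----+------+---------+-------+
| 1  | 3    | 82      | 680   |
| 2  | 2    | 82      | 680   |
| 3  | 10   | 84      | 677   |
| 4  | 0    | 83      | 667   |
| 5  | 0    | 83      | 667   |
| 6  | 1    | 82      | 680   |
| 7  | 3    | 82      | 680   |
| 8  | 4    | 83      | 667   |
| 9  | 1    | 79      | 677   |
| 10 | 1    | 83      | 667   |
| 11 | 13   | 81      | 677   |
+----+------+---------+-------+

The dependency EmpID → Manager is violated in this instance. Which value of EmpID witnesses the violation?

677

EmpID=680: rows 1, 2, 6, 7 → Manager = 82, 82, 82, 82 ✓
EmpID=677: rows 3, 9, 11 → Manager takes values {84, 79, 81} — violation
EmpID=667: rows 4, 5, 8, 10 → Manager = 83, 83, 83, 83 ✓
The only EmpID value with inconsistent Manager is EmpID=677.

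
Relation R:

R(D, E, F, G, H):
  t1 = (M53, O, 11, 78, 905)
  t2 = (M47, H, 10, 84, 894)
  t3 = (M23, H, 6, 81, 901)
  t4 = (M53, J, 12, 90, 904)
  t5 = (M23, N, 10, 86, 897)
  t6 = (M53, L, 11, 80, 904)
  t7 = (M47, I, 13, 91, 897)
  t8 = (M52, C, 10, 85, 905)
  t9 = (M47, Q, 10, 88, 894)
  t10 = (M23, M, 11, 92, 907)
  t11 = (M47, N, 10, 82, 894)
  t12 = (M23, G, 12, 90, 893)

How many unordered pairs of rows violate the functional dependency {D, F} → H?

(D=M53, F=11): violating pairs (1,6) — 1 pair.
(D=M47, F=10): all 3 rows agree on H — 0 pairs.

1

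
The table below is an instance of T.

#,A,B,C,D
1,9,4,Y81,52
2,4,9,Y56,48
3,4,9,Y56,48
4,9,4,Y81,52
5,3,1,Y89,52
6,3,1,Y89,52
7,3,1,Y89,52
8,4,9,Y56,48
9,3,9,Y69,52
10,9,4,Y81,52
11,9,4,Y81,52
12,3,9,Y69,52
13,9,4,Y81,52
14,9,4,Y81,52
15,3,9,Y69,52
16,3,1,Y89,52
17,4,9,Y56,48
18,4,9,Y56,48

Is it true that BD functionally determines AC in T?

(B=4, D=52): rows 1, 4, 10, 11, 13, 14 → {A,C} = (9, Y81), (9, Y81), (9, Y81), (9, Y81), (9, Y81), (9, Y81) ✓
(B=9, D=48): rows 2, 3, 8, 17, 18 → {A,C} = (4, Y56), (4, Y56), (4, Y56), (4, Y56), (4, Y56) ✓
(B=1, D=52): rows 5, 6, 7, 16 → {A,C} = (3, Y89), (3, Y89), (3, Y89), (3, Y89) ✓
(B=9, D=52): rows 9, 12, 15 → {A,C} = (3, Y69), (3, Y69), (3, Y69) ✓
Every BD value is associated with a single AC value, so BD -> AC holds.

Yes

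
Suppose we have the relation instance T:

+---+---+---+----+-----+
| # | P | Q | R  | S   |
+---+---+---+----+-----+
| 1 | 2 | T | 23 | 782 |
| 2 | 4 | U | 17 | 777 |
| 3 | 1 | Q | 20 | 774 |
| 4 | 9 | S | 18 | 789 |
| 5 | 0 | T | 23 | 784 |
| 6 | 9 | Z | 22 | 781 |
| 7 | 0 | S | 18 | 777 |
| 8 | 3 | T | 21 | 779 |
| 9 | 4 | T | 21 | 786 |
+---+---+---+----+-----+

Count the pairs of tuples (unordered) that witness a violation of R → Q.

0

R=23: all 2 rows agree on Q — 0 pairs.
R=18: all 2 rows agree on Q — 0 pairs.
R=21: all 2 rows agree on Q — 0 pairs.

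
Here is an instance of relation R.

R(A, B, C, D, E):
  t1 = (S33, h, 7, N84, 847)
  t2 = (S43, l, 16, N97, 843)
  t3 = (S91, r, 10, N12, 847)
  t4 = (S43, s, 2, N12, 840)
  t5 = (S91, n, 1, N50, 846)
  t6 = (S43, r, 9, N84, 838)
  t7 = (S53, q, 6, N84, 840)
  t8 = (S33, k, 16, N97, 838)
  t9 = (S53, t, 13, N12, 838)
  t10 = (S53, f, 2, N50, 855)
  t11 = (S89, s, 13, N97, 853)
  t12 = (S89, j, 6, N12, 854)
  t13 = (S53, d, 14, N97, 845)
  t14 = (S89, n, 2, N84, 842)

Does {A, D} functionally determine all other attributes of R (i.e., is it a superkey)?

Yes

All 14 rows have distinct {A, D} values, so {A, D} → (all attributes) holds and {A, D} is a superkey.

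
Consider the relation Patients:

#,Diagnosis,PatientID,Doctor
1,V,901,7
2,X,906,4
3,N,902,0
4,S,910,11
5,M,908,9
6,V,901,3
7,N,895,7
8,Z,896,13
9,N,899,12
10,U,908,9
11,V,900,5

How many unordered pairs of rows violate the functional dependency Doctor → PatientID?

1

Doctor=7: violating pairs (1,7) — 1 pair.
Doctor=9: all 2 rows agree on PatientID — 0 pairs.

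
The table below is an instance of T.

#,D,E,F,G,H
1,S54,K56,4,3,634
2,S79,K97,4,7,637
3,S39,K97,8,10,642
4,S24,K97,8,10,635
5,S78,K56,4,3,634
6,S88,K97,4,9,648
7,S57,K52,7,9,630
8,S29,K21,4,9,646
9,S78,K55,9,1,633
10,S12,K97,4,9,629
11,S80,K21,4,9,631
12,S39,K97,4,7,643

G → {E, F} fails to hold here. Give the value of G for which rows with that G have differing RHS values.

G=3: rows 1, 5 → {E,F} = (K56, 4), (K56, 4) ✓
G=7: rows 2, 12 → {E,F} = (K97, 4), (K97, 4) ✓
G=10: rows 3, 4 → {E,F} = (K97, 8), (K97, 8) ✓
G=9: rows 6, 7, 8, 10, 11 → {E,F} takes values {(K97, 4), (K52, 7), (K21, 4)} — violation
G=1: row 9 → {E,F} = (K55, 9) ✓
The only G value with inconsistent RHS is G=9.

9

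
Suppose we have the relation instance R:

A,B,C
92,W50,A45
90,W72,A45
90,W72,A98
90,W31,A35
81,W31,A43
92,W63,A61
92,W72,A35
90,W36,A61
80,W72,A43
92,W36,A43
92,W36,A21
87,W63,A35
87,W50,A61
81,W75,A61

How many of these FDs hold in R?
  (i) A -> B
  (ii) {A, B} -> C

0

(i) A -> B: A=92: 5 rows → B takes values {W50, W63, W72, W36} — violation; A=90: 4 rows → B takes values {W72, W31, W36} — violation; A=81: 2 rows → B takes values {W31, W75} — violation; A=87: 2 rows → B takes values {W63, W50} — violation — fails.
(ii) {A, B} -> C: (A=90, B=W72): 2 rows → C takes values {A45, A98} — violation; (A=92, B=W36): 2 rows → C takes values {A43, A21} — violation — fails.
None of the 2 dependencies hold.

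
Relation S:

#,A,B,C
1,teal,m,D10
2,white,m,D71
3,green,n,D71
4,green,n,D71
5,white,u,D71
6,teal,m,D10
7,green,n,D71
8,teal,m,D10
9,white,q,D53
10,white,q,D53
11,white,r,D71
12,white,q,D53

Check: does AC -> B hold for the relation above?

No

(A=teal, C=D10): rows 1, 6, 8 → B = m, m, m ✓
(A=white, C=D71): rows 2, 5, 11 → B takes values {m, u, r} — violation
(A=green, C=D71): rows 3, 4, 7 → B = n, n, n ✓
(A=white, C=D53): rows 9, 10, 12 → B = q, q, q ✓
Two rows agree on AC but differ on B, so AC -> B does not hold.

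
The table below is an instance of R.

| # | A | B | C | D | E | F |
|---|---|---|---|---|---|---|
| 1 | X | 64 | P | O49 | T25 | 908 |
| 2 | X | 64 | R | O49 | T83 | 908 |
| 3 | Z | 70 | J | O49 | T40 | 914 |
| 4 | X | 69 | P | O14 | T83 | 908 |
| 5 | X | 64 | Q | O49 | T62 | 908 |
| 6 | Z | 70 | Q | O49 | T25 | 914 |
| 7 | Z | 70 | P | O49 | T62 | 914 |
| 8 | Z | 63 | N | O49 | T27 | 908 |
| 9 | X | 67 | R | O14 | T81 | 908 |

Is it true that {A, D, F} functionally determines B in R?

No

(A=X, D=O49, F=908): rows 1, 2, 5 → B = 64, 64, 64 ✓
(A=Z, D=O49, F=914): rows 3, 6, 7 → B = 70, 70, 70 ✓
(A=X, D=O14, F=908): rows 4, 9 → B takes values {69, 67} — violation
(A=Z, D=O49, F=908): row 8 → B = 63 ✓
Two rows agree on {A, D, F} but differ on B, so {A, D, F} -> B does not hold.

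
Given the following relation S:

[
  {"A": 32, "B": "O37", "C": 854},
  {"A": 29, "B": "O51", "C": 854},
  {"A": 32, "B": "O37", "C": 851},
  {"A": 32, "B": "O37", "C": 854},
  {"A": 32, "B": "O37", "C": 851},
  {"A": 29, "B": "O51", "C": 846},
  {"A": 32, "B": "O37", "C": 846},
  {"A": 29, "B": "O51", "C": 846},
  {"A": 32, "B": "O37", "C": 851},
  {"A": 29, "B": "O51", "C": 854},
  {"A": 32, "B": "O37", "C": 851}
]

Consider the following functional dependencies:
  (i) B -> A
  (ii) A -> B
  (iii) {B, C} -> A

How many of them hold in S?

3

(i) B -> A: every LHS value maps to a single RHS value — holds.
(ii) A -> B: every LHS value maps to a single RHS value — holds.
(iii) {B, C} -> A: every LHS value maps to a single RHS value — holds.
3 of the 3 dependencies hold.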